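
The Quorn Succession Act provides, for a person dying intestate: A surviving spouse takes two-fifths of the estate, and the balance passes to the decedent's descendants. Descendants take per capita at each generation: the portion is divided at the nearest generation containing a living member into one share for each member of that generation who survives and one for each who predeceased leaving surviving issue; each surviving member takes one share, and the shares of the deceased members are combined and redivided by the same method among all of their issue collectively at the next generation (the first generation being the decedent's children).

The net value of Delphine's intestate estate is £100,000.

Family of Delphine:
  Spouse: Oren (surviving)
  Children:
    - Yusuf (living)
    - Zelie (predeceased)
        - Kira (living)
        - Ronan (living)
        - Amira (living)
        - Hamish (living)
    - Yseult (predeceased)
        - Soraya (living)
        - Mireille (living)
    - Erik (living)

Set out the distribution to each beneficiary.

Oren: £40,000; Yusuf: £15,000; Kira: £5,000; Ronan: £5,000; Amira: £5,000; Hamish: £5,000; Soraya: £5,000; Mireille: £5,000; Erik: £15,000

Oren takes two-fifths of £100,000 = £40,000. The remaining £60,000 passes to the descendants.
The descendants' portion (£60,000) is divided at the children's generation into 4 shares of £15,000. Yusuf and Erik each take £15,000. The 2 shares of the deceased (Zelie and Yseult) are combined into a pool of £30,000.
That pool (£30,000) is divided at the grandchildren's generation equally among Kira, Ronan, Amira, Hamish, Soraya, and Mireille: £5,000 each.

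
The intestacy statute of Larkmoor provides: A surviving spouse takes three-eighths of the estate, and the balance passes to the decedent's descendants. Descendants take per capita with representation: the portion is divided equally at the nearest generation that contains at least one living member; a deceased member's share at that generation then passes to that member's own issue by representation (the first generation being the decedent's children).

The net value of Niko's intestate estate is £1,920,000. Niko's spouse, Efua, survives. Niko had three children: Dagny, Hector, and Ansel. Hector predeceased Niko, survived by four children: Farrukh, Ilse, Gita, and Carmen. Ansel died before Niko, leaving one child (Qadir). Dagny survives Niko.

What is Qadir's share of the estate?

Qadir receives £400,000.

Efua takes three-eighths of £1,920,000 = £720,000. The remaining £1,200,000 passes to the descendants.
The descendants' portion (£1,200,000) is divided into 3 shares of £400,000: Dagny takes £400,000; Hector's £400,000 share passes to Hector's issue; Ansel's £400,000 share passes to Ansel's issue.
Hector's share (£400,000) is divided into 4 shares of £100,000: Farrukh, Ilse, Gita, and Carmen each take £100,000.
Ansel's share (£400,000) passes entirely to Qadir.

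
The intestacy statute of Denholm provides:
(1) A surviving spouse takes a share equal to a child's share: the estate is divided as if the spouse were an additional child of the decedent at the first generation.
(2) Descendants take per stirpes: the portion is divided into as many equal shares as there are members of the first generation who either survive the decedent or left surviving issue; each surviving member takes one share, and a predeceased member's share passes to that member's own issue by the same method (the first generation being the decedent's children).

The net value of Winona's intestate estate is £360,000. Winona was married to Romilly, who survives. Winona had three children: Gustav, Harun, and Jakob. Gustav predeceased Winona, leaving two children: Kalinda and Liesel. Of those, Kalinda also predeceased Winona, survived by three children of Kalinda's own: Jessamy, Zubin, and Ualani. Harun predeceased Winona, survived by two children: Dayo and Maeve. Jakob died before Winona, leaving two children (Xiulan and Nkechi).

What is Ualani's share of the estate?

Ualani receives £15,000.

The spouse counts as an additional share at the children's level, so there are 4 primary shares of £90,000. Romilly takes one such share (£90,000).
The children's combined portion (£270,000) is divided into 3 shares of £90,000: Gustav's £90,000 share passes to Gustav's issue; Harun's £90,000 share passes to Harun's issue; Jakob's £90,000 share passes to Jakob's issue.
Gustav's share (£90,000) is divided into 2 shares of £45,000: Liesel takes £45,000; Kalinda's £45,000 share passes to Kalinda's issue.
Kalinda's share (£45,000) is divided into 3 shares of £15,000: Jessamy, Zubin, and Ualani each take £15,000.
Harun's share (£90,000) is divided into 2 shares of £45,000: Dayo and Maeve each take £45,000.
Jakob's share (£90,000) is divided into 2 shares of £45,000: Xiulan and Nkechi each take £45,000.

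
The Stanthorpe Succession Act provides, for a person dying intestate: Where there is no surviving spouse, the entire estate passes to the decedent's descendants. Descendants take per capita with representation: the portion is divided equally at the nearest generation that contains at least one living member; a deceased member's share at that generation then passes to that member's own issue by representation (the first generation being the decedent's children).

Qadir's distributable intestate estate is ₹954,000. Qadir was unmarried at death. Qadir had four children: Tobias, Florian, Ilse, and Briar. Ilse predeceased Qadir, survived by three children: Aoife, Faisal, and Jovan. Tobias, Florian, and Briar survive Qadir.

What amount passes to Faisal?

The entire ₹954,000 passes to the descendants.
That amount (₹954,000) is divided into 4 shares of ₹238,500: Tobias, Florian, and Briar each take ₹238,500; Ilse's ₹238,500 share passes to Ilse's issue.
Ilse's share (₹238,500) is divided into 3 shares of ₹79,500: Aoife, Faisal, and Jovan each take ₹79,500.

Faisal receives ₹79,500.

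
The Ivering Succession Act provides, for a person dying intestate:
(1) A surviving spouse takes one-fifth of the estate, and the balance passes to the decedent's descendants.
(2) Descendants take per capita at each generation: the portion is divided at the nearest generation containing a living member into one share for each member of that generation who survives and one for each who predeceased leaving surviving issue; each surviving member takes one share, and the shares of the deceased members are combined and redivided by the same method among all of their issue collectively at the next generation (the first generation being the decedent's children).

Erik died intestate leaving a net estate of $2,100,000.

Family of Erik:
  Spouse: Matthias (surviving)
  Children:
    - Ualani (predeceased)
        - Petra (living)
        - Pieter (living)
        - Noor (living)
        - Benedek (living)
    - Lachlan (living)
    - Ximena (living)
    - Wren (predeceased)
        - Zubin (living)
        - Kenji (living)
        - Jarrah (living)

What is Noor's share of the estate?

Matthias takes one-fifth of $2,100,000 = $420,000. The remaining $1,680,000 passes to the descendants.
The descendants' portion ($1,680,000) is divided at the children's generation into 4 shares of $420,000. Lachlan and Ximena each take $420,000. The 2 shares of the deceased (Ualani and Wren) are combined into a pool of $840,000.
That pool ($840,000) is divided at the grandchildren's generation equally among Petra, Pieter, Noor, Benedek, Zubin, Kenji, and Jarrah: $120,000 each.

Noor receives $120,000.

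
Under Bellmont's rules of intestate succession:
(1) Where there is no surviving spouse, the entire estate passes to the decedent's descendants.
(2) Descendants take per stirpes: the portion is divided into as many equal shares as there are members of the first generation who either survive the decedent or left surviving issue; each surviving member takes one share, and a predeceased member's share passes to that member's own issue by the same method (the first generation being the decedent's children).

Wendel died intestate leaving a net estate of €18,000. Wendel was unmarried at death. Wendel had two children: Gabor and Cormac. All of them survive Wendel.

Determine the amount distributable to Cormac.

Cormac receives €9,000.

The entire €18,000 passes to the descendants.
That amount (€18,000) is divided into 2 shares of €9,000: Gabor and Cormac each take €9,000.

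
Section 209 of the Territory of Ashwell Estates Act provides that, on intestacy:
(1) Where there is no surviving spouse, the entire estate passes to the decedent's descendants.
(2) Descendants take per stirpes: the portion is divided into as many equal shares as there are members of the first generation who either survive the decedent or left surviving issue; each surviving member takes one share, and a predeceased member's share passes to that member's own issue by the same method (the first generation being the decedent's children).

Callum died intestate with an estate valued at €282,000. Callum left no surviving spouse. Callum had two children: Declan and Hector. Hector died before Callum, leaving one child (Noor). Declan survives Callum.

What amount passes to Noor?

The entire €282,000 passes to the descendants.
That amount (€282,000) is divided into 2 shares of €141,000: Declan takes €141,000; Hector's €141,000 share passes to Hector's issue.
Hector's share (€141,000) passes entirely to Noor.

Noor receives €141,000.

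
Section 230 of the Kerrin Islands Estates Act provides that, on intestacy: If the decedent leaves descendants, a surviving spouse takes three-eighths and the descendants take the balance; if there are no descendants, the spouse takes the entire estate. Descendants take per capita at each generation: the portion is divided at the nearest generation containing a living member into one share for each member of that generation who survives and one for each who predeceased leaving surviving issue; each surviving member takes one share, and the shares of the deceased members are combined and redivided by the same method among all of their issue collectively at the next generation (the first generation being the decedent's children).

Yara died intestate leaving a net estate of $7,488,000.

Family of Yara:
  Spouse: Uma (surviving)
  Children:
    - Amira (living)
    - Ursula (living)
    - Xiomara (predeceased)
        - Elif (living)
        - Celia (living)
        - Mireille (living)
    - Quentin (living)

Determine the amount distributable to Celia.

Celia receives $390,000.

Uma takes three-eighths of $7,488,000 = $2,808,000. The remaining $4,680,000 passes to the descendants.
The descendants' portion ($4,680,000) is divided at the children's generation into 4 shares of $1,170,000. Amira, Ursula, and Quentin each take $1,170,000. The remaining share for the deceased Xiomara ($1,170,000) is carried to the next generation.
That pool ($1,170,000) is divided at the grandchildren's generation equally among Elif, Celia, and Mireille: $390,000 each.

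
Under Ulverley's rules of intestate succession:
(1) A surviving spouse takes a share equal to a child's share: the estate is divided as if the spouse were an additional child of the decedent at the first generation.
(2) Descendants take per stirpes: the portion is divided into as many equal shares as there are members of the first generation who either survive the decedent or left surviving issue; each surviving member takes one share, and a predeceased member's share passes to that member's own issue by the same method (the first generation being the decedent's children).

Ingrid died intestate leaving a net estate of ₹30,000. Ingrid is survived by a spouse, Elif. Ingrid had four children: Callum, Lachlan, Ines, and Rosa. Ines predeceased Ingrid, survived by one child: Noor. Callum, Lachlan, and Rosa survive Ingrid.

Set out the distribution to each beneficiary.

The spouse counts as an additional share at the children's level, so there are 5 primary shares of ₹6,000. Elif takes one such share (₹6,000).
The children's combined portion (₹24,000) is divided into 4 shares of ₹6,000: Callum, Lachlan, and Rosa each take ₹6,000; Ines's ₹6,000 share passes to Ines's issue.
Ines's share (₹6,000) passes entirely to Noor.

Elif: ₹6,000; Callum: ₹6,000; Lachlan: ₹6,000; Noor: ₹6,000; Rosa: ₹6,000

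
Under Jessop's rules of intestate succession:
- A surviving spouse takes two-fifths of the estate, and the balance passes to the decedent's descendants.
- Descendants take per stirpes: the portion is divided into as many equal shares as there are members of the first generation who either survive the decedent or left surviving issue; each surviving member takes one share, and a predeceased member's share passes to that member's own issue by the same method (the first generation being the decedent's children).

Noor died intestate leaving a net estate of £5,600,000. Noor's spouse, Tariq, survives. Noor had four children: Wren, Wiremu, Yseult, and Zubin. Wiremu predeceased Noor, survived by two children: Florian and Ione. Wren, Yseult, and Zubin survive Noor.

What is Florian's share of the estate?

Florian receives £420,000.

Tariq takes two-fifths of £5,600,000 = £2,240,000. The remaining £3,360,000 passes to the descendants.
The descendants' portion (£3,360,000) is divided into 4 shares of £840,000: Wren, Yseult, and Zubin each take £840,000; Wiremu's £840,000 share passes to Wiremu's issue.
Wiremu's share (£840,000) is divided into 2 shares of £420,000: Florian and Ione each take £420,000.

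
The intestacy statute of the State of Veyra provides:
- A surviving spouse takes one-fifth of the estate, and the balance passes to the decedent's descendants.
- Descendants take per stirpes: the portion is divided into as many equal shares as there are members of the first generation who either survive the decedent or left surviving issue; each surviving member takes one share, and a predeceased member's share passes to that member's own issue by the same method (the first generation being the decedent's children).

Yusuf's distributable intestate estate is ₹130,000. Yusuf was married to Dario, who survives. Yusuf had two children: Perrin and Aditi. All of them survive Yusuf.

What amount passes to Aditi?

Dario takes one-fifth of ₹130,000 = ₹26,000. The remaining ₹104,000 passes to the descendants.
The descendants' portion (₹104,000) is divided into 2 shares of ₹52,000: Perrin and Aditi each take ₹52,000.

Aditi receives ₹52,000.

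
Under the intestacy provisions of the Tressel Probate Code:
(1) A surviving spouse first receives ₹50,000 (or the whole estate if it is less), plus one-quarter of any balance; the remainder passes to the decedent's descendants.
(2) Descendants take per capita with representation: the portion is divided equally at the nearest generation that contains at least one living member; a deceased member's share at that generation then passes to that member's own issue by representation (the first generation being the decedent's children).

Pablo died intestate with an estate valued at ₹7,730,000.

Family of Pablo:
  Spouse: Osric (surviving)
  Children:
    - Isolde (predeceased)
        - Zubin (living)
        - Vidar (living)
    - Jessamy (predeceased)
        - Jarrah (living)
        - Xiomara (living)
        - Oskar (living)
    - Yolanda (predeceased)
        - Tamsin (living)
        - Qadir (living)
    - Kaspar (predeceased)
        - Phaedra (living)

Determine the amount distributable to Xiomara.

Osric first takes ₹50,000, leaving a balance of ₹7,680,000. Osric then takes one-quarter of the balance (₹1,920,000), for a total of ₹1,970,000. The remaining ₹5,760,000 passes to the descendants.
No child survives, so the initial division is made at the grandchildren's generation.
The descendants' portion (₹5,760,000) is divided into 8 shares of ₹720,000: Zubin, Vidar, Jarrah, Xiomara, Oskar, Tamsin, Qadir, and Phaedra each take ₹720,000.

Xiomara receives ₹720,000.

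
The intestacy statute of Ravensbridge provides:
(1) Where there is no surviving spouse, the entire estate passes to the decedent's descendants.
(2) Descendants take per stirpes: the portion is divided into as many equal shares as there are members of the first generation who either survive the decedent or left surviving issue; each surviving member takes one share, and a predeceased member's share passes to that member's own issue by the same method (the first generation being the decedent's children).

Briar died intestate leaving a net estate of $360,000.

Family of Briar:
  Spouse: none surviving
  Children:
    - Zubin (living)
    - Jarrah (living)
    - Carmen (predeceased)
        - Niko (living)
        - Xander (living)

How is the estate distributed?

Zubin: $120,000; Jarrah: $120,000; Niko: $60,000; Xander: $60,000

The entire $360,000 passes to the descendants.
That amount ($360,000) is divided into 3 shares of $120,000: Zubin and Jarrah each take $120,000; Carmen's $120,000 share passes to Carmen's issue.
Carmen's share ($120,000) is divided into 2 shares of $60,000: Niko and Xander each take $60,000.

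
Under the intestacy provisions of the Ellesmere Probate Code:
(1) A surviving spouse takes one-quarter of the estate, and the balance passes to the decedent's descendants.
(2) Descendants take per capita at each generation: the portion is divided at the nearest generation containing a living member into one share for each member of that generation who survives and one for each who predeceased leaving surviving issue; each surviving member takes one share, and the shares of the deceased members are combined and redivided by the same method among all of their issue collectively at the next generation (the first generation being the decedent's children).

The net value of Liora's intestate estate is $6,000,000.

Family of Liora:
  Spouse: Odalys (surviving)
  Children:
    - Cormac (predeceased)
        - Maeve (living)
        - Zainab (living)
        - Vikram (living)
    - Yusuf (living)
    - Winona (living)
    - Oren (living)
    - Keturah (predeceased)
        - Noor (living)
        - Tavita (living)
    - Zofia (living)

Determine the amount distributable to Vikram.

Odalys takes one-quarter of $6,000,000 = $1,500,000. The remaining $4,500,000 passes to the descendants.
The descendants' portion ($4,500,000) is divided at the children's generation into 6 shares of $750,000. Yusuf, Winona, Oren, and Zofia each take $750,000. The 2 shares of the deceased (Cormac and Keturah) are combined into a pool of $1,500,000.
That pool ($1,500,000) is divided at the grandchildren's generation equally among Maeve, Zainab, Vikram, Noor, and Tavita: $300,000 each.

Vikram receives $300,000.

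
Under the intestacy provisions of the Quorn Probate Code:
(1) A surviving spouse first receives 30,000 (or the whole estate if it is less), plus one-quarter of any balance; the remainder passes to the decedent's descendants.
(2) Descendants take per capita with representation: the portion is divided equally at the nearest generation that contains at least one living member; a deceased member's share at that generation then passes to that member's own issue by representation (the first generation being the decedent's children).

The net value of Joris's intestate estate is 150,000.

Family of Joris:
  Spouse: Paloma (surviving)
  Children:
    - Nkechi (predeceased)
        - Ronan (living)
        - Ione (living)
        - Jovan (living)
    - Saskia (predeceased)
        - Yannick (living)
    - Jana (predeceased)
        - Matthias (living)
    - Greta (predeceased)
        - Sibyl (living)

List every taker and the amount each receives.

Paloma: 60,000; Ronan: 15,000; Ione: 15,000; Jovan: 15,000; Yannick: 15,000; Matthias: 15,000; Sibyl: 15,000

Paloma first takes 30,000, leaving a balance of 120,000. Paloma then takes one-quarter of the balance (30,000), for a total of 60,000. The remaining 90,000 passes to the descendants.
No child survives, so the initial division is made at the grandchildren's generation.
The descendants' portion (90,000) is divided into 6 shares of 15,000: Ronan, Ione, Jovan, Yannick, Matthias, and Sibyl each take 15,000.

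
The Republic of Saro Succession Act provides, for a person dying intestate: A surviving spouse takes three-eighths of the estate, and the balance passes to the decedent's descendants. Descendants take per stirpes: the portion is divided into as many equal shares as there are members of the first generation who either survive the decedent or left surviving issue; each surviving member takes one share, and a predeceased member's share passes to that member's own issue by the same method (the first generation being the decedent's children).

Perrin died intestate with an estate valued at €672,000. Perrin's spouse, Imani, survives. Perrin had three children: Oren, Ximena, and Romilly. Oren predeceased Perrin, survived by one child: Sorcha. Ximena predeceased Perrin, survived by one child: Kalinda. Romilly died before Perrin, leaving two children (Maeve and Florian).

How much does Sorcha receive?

Imani takes three-eighths of €672,000 = €252,000. The remaining €420,000 passes to the descendants.
The descendants' portion (€420,000) is divided into 3 shares of €140,000: Oren's €140,000 share passes to Oren's issue; Ximena's €140,000 share passes to Ximena's issue; Romilly's €140,000 share passes to Romilly's issue.
Oren's share (€140,000) passes entirely to Sorcha.
Ximena's share (€140,000) passes entirely to Kalinda.
Romilly's share (€140,000) is divided into 2 shares of €70,000: Maeve and Florian each take €70,000.

Sorcha receives €140,000.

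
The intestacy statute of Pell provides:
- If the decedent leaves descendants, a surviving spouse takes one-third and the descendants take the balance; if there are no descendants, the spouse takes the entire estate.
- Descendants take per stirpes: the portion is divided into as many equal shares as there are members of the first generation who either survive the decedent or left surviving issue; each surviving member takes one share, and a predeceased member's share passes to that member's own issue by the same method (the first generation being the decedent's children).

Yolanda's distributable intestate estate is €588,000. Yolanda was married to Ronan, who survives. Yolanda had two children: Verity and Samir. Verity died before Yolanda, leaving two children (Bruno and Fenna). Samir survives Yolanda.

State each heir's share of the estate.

Ronan takes one-third of €588,000 = €196,000. The remaining €392,000 passes to the descendants.
The descendants' portion (€392,000) is divided into 2 shares of €196,000: Samir takes €196,000; Verity's €196,000 share passes to Verity's issue.
Verity's share (€196,000) is divided into 2 shares of €98,000: Bruno and Fenna each take €98,000.

Ronan: €196,000; Bruno: €98,000; Fenna: €98,000; Samir: €196,000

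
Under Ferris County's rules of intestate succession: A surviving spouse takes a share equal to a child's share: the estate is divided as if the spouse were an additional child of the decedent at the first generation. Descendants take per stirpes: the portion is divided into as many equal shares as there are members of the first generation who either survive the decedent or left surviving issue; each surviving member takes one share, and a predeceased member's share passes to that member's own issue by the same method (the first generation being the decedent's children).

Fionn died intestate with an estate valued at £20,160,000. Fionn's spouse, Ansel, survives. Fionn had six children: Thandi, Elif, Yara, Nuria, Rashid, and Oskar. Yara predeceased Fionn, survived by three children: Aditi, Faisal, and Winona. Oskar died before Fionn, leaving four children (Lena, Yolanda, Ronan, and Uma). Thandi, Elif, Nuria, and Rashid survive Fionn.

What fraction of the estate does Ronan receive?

The spouse counts as an additional share at the children's level, so there are 7 primary shares of £2,880,000. Ansel takes one such share (£2,880,000).
The children's combined portion (£17,280,000) is divided into 6 shares of £2,880,000: Thandi, Elif, Nuria, and Rashid each take £2,880,000; Yara's £2,880,000 share passes to Yara's issue; Oskar's £2,880,000 share passes to Oskar's issue.
Yara's share (£2,880,000) is divided into 3 shares of £960,000: Aditi, Faisal, and Winona each take £960,000.
Oskar's share (£2,880,000) is divided into 4 shares of £720,000: Lena, Yolanda, Ronan, and Uma each take £720,000.

Ronan receives 1/28 of the estate.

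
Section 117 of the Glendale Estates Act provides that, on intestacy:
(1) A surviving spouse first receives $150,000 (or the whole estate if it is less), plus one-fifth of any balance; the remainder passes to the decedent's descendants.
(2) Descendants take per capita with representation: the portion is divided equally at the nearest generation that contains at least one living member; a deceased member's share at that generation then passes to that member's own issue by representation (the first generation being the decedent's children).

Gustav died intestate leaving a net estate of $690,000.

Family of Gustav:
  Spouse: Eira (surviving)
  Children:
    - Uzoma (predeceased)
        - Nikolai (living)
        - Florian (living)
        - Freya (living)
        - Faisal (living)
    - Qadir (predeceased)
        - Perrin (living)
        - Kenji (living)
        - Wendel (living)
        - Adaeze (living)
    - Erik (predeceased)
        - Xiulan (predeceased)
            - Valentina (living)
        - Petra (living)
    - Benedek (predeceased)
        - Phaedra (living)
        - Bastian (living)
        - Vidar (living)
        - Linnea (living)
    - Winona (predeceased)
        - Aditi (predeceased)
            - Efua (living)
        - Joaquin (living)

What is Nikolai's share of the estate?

Eira first takes $150,000, leaving a balance of $540,000. Eira then takes one-fifth of the balance ($108,000), for a total of $258,000. The remaining $432,000 passes to the descendants.
No child survives, so the initial division is made at the grandchildren's generation.
The descendants' portion ($432,000) is divided into 16 shares of $27,000: Nikolai, Florian, Freya, Faisal, Perrin, Kenji, Wendel, Adaeze, Petra, Phaedra, Bastian, Vidar, Linnea, and Joaquin each take $27,000; Xiulan's $27,000 share passes to Xiulan's issue; Aditi's $27,000 share passes to Aditi's issue.
Xiulan's share ($27,000) passes entirely to Valentina.
Aditi's share ($27,000) passes entirely to Efua.

Nikolai receives $27,000.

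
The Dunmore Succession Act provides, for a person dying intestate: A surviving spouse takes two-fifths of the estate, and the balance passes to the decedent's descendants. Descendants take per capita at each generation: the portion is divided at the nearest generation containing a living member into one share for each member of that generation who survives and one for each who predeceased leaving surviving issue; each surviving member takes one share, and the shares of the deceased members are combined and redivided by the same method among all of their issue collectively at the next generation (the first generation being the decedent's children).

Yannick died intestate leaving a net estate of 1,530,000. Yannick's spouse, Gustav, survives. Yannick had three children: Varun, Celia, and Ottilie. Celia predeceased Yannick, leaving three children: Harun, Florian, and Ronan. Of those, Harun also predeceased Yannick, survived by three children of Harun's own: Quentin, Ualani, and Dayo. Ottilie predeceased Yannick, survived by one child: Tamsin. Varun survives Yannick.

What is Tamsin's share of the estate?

Tamsin receives 153,000.

Gustav takes two-fifths of 1,530,000 = 612,000. The remaining 918,000 passes to the descendants.
The descendants' portion (918,000) is divided at the children's generation into 3 shares of 306,000. Varun takes 306,000. The 2 shares of the deceased (Celia and Ottilie) are combined into a pool of 612,000.
That pool (612,000) is divided at the grandchildren's generation into 4 shares of 153,000. Florian, Ronan, and Tamsin each take 153,000. The remaining share for the deceased Harun (153,000) is carried to the next generation.
That pool (153,000) is divided at the great-grandchildren's generation equally among Quentin, Ualani, and Dayo: 51,000 each.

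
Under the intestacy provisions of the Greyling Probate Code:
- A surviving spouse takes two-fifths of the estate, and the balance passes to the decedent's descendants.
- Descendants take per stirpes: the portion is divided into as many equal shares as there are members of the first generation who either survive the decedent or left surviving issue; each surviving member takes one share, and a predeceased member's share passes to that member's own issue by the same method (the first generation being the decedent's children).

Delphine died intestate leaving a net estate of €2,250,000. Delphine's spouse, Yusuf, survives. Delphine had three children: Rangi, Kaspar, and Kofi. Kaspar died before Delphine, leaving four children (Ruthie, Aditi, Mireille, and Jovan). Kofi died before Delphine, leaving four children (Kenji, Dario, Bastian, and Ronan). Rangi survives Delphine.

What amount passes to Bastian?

Yusuf takes two-fifths of €2,250,000 = €900,000. The remaining €1,350,000 passes to the descendants.
The descendants' portion (€1,350,000) is divided into 3 shares of €450,000: Rangi takes €450,000; Kaspar's €450,000 share passes to Kaspar's issue; Kofi's €450,000 share passes to Kofi's issue.
Kaspar's share (€450,000) is divided into 4 shares of €112,500: Ruthie, Aditi, Mireille, and Jovan each take €112,500.
Kofi's share (€450,000) is divided into 4 shares of €112,500: Kenji, Dario, Bastian, and Ronan each take €112,500.

Bastian receives €112,500.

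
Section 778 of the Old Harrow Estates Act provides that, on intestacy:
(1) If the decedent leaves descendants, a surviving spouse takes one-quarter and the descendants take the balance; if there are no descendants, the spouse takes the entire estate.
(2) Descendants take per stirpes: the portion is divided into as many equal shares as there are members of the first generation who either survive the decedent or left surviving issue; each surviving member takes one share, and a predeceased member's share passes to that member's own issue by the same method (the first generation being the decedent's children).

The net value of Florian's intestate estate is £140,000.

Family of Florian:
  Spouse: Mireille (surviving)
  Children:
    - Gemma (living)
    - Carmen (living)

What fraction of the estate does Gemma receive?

Mireille takes one-quarter of £140,000 = £35,000. The remaining £105,000 passes to the descendants.
The descendants' portion (£105,000) is divided into 2 shares of £52,500: Gemma and Carmen each take £52,500.

Gemma receives 3/8 of the estate.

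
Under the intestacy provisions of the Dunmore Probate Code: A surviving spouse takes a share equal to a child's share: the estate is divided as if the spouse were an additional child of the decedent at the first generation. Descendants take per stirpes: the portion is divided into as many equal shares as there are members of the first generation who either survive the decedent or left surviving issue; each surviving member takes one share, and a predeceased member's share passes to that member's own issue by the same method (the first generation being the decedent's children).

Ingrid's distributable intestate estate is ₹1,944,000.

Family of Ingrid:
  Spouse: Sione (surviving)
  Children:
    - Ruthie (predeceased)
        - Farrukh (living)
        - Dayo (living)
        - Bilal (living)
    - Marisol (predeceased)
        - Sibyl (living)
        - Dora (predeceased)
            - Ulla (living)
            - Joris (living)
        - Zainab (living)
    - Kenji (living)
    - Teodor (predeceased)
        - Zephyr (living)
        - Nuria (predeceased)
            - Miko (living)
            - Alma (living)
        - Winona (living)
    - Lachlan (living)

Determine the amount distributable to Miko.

The spouse counts as an additional share at the children's level, so there are 6 primary shares of ₹324,000. Sione takes one such share (₹324,000).
The children's combined portion (₹1,620,000) is divided into 5 shares of ₹324,000: Kenji and Lachlan each take ₹324,000; Ruthie's ₹324,000 share passes to Ruthie's issue; Marisol's ₹324,000 share passes to Marisol's issue; Teodor's ₹324,000 share passes to Teodor's issue.
Ruthie's share (₹324,000) is divided into 3 shares of ₹108,000: Farrukh, Dayo, and Bilal each take ₹108,000.
Marisol's share (₹324,000) is divided into 3 shares of ₹108,000: Sibyl and Zainab each take ₹108,000; Dora's ₹108,000 share passes to Dora's issue.
Dora's share (₹108,000) is divided into 2 shares of ₹54,000: Ulla and Joris each take ₹54,000.
Teodor's share (₹324,000) is divided into 3 shares of ₹108,000: Zephyr and Winona each take ₹108,000; Nuria's ₹108,000 share passes to Nuria's issue.
Nuria's share (₹108,000) is divided into 2 shares of ₹54,000: Miko and Alma each take ₹54,000.

Miko receives ₹54,000.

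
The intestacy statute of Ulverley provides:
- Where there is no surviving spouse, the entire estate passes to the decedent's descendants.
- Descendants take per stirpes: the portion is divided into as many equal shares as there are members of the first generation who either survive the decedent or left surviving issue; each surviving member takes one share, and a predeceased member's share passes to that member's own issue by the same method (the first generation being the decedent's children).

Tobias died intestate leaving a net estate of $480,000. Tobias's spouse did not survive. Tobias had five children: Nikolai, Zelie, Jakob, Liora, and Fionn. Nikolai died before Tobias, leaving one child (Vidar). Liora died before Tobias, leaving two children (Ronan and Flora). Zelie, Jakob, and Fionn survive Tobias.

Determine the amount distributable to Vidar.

The entire $480,000 passes to the descendants.
That amount ($480,000) is divided into 5 shares of $96,000: Zelie, Jakob, and Fionn each take $96,000; Nikolai's $96,000 share passes to Nikolai's issue; Liora's $96,000 share passes to Liora's issue.
Nikolai's share ($96,000) passes entirely to Vidar.
Liora's share ($96,000) is divided into 2 shares of $48,000: Ronan and Flora each take $48,000.

Vidar receives $96,000.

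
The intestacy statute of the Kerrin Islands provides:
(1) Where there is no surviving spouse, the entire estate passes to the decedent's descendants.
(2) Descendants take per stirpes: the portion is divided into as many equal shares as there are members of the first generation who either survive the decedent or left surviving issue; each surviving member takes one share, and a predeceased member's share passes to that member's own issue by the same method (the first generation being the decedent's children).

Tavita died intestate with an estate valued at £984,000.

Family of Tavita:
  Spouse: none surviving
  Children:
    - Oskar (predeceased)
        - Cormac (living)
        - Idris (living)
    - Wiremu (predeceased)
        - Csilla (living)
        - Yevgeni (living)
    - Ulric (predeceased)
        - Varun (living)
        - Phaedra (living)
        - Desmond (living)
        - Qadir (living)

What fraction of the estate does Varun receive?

The entire £984,000 passes to the descendants.
That amount (£984,000) is divided into 3 shares of £328,000: Oskar's £328,000 share passes to Oskar's issue; Wiremu's £328,000 share passes to Wiremu's issue; Ulric's £328,000 share passes to Ulric's issue.
Oskar's share (£328,000) is divided into 2 shares of £164,000: Cormac and Idris each take £164,000.
Wiremu's share (£328,000) is divided into 2 shares of £164,000: Csilla and Yevgeni each take £164,000.
Ulric's share (£328,000) is divided into 4 shares of £82,000: Varun, Phaedra, Desmond, and Qadir each take £82,000.

Varun receives 1/12 of the estate.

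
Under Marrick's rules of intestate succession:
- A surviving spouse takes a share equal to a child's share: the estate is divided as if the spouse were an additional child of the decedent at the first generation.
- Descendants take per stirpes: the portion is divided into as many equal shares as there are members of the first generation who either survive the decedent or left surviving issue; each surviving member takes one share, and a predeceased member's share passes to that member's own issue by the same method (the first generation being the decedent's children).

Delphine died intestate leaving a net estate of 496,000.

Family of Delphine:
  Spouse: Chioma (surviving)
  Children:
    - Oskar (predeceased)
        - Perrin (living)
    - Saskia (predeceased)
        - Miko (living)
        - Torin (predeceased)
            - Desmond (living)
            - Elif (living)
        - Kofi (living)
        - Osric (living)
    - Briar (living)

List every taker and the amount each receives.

Chioma: 124,000; Perrin: 124,000; Miko: 31,000; Desmond: 15,500; Elif: 15,500; Kofi: 31,000; Osric: 31,000; Briar: 124,000

The spouse counts as an additional share at the children's level, so there are 4 primary shares of 124,000. Chioma takes one such share (124,000).
The children's combined portion (372,000) is divided into 3 shares of 124,000: Briar takes 124,000; Oskar's 124,000 share passes to Oskar's issue; Saskia's 124,000 share passes to Saskia's issue.
Oskar's share (124,000) passes entirely to Perrin.
Saskia's share (124,000) is divided into 4 shares of 31,000: Miko, Kofi, and Osric each take 31,000; Torin's 31,000 share passes to Torin's issue.
Torin's share (31,000) is divided into 2 shares of 15,500: Desmond and Elif each take 15,500.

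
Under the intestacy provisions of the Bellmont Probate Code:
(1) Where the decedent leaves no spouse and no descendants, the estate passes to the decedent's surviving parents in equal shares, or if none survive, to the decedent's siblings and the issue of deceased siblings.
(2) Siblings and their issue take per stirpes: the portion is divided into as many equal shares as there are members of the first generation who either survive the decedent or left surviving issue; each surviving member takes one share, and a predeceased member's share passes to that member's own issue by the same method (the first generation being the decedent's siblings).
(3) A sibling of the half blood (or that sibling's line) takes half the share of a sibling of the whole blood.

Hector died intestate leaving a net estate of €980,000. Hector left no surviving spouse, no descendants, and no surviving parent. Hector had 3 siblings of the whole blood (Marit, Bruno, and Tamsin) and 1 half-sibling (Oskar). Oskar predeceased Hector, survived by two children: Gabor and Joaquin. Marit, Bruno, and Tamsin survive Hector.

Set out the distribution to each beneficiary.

Marit: €280,000; Bruno: €280,000; Tamsin: €280,000; Gabor: €70,000; Joaquin: €70,000

The entire €980,000 passes to the siblings and their issue.
Counting each half-blood sibling's line as half a unit, there are 7/2 units in €980,000, so one unit is €280,000. Whole-blood lines (Marit, Bruno, and Tamsin) take €280,000 each; half-blood lines (Oskar) take €140,000 each.
Oskar's share (€140,000) is divided into 2 shares of €70,000: Gabor and Joaquin each take €70,000.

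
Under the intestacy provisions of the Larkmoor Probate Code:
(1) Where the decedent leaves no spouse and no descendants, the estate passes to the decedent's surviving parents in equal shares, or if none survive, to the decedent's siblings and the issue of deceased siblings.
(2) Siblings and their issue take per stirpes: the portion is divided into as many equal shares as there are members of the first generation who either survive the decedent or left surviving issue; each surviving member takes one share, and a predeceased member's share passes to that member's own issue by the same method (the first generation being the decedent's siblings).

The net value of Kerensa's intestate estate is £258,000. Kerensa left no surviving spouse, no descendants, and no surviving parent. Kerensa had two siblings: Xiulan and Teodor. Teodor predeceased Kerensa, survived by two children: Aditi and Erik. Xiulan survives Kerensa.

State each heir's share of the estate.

The entire £258,000 passes to the siblings and their issue.
That amount (£258,000) is divided into 2 shares of £129,000: Xiulan takes £129,000; Teodor's £129,000 share passes to Teodor's issue.
Teodor's share (£129,000) is divided into 2 shares of £64,500: Aditi and Erik each take £64,500.

Xiulan: £129,000; Aditi: £64,500; Erik: £64,500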